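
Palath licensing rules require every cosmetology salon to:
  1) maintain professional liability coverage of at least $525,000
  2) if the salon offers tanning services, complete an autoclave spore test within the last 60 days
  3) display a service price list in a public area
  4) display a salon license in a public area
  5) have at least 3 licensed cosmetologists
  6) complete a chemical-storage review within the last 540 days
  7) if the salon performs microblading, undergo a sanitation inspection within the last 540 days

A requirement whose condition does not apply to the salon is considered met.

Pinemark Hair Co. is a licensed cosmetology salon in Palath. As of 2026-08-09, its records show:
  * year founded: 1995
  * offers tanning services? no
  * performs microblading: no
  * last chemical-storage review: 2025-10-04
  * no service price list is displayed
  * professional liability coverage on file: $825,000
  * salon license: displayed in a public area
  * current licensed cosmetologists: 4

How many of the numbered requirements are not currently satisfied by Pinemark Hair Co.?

1

1. professional liability coverage $825,000 ≥ $525,000 → met
2. condition 'offers tanning services' does not hold → requirement n/a → met
3. service price list absent → not met
4. salon license present → met
5. licensed cosmetologists 4 ≥ 3 → met
6. chemical-storage review 309 days ago vs limit 540 → met
7. condition 'performs microblading' does not hold → requirement n/a → met
Not met: 1 of 7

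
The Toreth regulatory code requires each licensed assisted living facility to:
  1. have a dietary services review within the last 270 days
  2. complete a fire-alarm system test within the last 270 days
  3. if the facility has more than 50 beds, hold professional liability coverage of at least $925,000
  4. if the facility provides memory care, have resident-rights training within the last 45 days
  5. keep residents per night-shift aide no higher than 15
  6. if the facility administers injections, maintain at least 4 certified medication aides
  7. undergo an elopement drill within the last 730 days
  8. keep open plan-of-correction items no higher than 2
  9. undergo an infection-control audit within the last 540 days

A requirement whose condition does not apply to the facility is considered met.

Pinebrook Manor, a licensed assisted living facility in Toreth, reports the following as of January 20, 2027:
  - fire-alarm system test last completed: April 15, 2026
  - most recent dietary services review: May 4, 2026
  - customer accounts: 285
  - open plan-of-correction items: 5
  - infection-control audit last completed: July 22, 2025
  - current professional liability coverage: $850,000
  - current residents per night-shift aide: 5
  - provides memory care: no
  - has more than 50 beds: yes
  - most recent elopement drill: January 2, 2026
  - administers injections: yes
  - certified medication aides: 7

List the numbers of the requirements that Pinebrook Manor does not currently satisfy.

1. dietary services review 261 days ago vs limit 270 → met
2. fire-alarm system test 280 days ago vs limit 270 → not met
3. condition 'has more than 50 beds' holds; professional liability coverage $850,000 < $925,000 → not met
4. condition 'provides memory care' does not hold → requirement n/a → met
5. residents per night-shift aide 5 ≤ 15 → met
6. condition 'administers injections' holds; certified medication aides 7 ≥ 4 → met
7. elopement drill 383 days ago vs limit 730 → met
8. open plan-of-correction items 5 > 2 → not met
9. infection-control audit 547 days ago vs limit 540 → not met
Not met: 2, 3, 8, 9

2, 3, 8, 9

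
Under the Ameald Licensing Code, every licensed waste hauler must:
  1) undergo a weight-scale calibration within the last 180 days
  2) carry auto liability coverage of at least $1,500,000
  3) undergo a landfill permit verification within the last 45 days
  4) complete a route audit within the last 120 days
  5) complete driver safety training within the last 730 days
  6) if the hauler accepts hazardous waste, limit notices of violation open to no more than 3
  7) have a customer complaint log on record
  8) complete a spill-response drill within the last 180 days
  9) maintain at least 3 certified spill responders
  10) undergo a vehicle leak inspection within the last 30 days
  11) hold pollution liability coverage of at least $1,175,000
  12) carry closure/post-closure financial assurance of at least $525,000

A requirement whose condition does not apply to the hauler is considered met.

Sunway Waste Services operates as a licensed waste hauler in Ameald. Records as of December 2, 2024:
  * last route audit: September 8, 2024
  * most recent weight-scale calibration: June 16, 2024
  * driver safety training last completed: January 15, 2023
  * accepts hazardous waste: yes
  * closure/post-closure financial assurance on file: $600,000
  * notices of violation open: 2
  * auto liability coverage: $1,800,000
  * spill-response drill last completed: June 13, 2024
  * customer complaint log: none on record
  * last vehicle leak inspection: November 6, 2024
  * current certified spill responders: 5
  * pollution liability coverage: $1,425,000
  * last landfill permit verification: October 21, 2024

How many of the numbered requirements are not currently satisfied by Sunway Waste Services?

1

1. weight-scale calibration 169 days ago vs limit 180 → met
2. auto liability coverage $1,800,000 ≥ $1,500,000 → met
3. landfill permit verification 42 days ago vs limit 45 → met
4. route audit 85 days ago vs limit 120 → met
5. driver safety training 687 days ago vs limit 730 → met
6. condition 'accepts hazardous waste' holds; notices of violation open 2 ≤ 3 → met
7. customer complaint log absent → not met
8. spill-response drill 172 days ago vs limit 180 → met
9. certified spill responders 5 ≥ 3 → met
10. vehicle leak inspection 26 days ago vs limit 30 → met
11. pollution liability coverage $1,425,000 ≥ $1,175,000 → met
12. closure/post-closure financial assurance $600,000 ≥ $525,000 → met
Not met: 1 of 12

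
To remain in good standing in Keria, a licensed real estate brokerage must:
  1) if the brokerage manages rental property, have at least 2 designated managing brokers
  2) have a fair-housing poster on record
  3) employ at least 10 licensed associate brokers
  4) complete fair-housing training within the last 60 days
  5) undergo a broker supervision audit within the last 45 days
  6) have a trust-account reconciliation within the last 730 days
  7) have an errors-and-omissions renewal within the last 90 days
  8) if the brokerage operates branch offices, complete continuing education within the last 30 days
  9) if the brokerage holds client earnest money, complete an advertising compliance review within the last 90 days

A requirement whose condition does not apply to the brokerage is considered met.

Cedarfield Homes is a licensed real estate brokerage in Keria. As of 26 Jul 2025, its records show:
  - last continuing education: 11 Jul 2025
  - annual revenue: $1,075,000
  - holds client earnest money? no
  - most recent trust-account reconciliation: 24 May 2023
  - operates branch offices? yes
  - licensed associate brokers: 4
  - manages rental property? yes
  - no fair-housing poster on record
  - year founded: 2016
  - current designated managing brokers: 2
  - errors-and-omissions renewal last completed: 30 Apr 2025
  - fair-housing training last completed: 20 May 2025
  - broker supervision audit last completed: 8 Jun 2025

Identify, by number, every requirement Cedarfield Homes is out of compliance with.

2, 3, 4, 5, 6

1. condition 'manages rental property' holds; designated managing brokers 2 ≥ 2 → met
2. fair-housing poster absent → not met
3. licensed associate brokers 4 < 10 → not met
4. fair-housing training 67 days ago vs limit 60 → not met
5. broker supervision audit 48 days ago vs limit 45 → not met
6. trust-account reconciliation 794 days ago vs limit 730 → not met
7. errors-and-omissions renewal 87 days ago vs limit 90 → met
8. condition 'operates branch offices' holds; continuing education 15 days ago vs limit 30 → met
9. condition 'holds client earnest money' does not hold → requirement n/a → met
Not met: 2, 3, 4, 5, 6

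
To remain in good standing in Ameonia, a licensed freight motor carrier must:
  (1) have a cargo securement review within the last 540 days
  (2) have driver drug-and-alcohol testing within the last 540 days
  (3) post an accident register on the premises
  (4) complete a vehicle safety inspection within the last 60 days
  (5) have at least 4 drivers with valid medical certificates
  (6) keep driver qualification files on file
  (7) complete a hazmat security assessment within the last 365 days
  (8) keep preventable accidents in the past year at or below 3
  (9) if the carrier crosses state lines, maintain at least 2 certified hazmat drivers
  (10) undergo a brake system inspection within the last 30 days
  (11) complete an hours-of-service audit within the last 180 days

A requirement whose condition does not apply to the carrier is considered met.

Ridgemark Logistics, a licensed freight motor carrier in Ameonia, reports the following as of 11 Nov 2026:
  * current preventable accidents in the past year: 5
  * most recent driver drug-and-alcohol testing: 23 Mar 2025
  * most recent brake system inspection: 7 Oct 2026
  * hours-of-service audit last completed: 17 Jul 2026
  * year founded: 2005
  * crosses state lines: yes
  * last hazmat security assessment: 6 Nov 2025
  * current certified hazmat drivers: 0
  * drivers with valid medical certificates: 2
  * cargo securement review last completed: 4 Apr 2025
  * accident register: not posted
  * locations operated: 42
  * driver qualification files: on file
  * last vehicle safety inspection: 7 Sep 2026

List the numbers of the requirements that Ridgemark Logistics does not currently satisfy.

1, 2, 3, 4, 5, 7, 8, 9, 10

1. cargo securement review 586 days ago vs limit 540 → not met
2. driver drug-and-alcohol testing 598 days ago vs limit 540 → not met
3. accident register absent → not met
4. vehicle safety inspection 65 days ago vs limit 60 → not met
5. drivers with valid medical certificates 2 < 4 → not met
6. driver qualification files present → met
7. hazmat security assessment 370 days ago vs limit 365 → not met
8. preventable accidents in the past year 5 > 3 → not met
9. condition 'crosses state lines' holds; certified hazmat drivers 0 < 2 → not met
10. brake system inspection 35 days ago vs limit 30 → not met
11. hours-of-service audit 117 days ago vs limit 180 → met
Not met: 1, 2, 3, 4, 5, 7, 8, 9, 10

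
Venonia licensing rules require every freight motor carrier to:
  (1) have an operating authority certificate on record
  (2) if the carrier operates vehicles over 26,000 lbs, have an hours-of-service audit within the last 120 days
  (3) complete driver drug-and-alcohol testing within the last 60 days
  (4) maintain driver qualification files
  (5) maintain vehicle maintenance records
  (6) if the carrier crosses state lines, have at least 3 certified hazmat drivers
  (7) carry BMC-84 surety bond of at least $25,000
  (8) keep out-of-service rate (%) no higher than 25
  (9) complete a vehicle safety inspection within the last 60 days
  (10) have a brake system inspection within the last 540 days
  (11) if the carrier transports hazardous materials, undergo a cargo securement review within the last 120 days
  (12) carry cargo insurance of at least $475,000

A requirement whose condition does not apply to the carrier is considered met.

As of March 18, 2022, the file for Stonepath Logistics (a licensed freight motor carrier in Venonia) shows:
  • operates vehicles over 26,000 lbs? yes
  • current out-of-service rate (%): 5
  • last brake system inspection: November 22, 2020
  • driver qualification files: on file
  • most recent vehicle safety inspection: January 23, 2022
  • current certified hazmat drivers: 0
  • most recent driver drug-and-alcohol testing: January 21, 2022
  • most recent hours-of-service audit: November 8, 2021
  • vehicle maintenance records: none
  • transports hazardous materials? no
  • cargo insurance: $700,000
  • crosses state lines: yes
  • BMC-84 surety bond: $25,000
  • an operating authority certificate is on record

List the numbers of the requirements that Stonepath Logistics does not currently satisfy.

2, 5, 6

1. operating authority certificate present → met
2. condition 'operates vehicles over 26,000 lbs' holds; hours-of-service audit 130 days ago vs limit 120 → not met
3. driver drug-and-alcohol testing 56 days ago vs limit 60 → met
4. driver qualification files present → met
5. vehicle maintenance records absent → not met
6. condition 'crosses state lines' holds; certified hazmat drivers 0 < 3 → not met
7. BMC-84 surety bond $25,000 ≥ $25,000 → met
8. out-of-service rate (%) 5 ≤ 25 → met
9. vehicle safety inspection 54 days ago vs limit 60 → met
10. brake system inspection 481 days ago vs limit 540 → met
11. condition 'transports hazardous materials' does not hold → requirement n/a → met
12. cargo insurance $700,000 ≥ $475,000 → met
Not met: 2, 5, 6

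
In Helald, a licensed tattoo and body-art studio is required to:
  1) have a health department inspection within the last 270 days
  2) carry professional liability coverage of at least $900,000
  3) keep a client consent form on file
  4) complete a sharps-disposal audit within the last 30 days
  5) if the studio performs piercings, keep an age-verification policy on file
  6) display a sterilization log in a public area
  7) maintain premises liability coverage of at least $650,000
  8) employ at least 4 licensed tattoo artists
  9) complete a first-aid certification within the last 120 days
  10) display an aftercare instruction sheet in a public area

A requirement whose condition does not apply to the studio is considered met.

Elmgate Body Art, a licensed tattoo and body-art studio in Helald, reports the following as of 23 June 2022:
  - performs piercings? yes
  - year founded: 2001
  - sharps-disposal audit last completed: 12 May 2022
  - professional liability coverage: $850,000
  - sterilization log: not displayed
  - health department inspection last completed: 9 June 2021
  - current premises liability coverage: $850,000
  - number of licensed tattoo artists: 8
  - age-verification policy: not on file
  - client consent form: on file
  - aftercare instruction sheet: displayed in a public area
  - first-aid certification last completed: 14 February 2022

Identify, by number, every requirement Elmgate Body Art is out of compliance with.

1. health department inspection 379 days ago vs limit 270 → not met
2. professional liability coverage $850,000 < $900,000 → not met
3. client consent form present → met
4. sharps-disposal audit 42 days ago vs limit 30 → not met
5. condition 'performs piercings' holds; age-verification policy absent → not met
6. sterilization log absent → not met
7. premises liability coverage $850,000 ≥ $650,000 → met
8. licensed tattoo artists 8 ≥ 4 → met
9. first-aid certification 129 days ago vs limit 120 → not met
10. aftercare instruction sheet present → met
Not met: 1, 2, 4, 5, 6, 9

1, 2, 4, 5, 6, 9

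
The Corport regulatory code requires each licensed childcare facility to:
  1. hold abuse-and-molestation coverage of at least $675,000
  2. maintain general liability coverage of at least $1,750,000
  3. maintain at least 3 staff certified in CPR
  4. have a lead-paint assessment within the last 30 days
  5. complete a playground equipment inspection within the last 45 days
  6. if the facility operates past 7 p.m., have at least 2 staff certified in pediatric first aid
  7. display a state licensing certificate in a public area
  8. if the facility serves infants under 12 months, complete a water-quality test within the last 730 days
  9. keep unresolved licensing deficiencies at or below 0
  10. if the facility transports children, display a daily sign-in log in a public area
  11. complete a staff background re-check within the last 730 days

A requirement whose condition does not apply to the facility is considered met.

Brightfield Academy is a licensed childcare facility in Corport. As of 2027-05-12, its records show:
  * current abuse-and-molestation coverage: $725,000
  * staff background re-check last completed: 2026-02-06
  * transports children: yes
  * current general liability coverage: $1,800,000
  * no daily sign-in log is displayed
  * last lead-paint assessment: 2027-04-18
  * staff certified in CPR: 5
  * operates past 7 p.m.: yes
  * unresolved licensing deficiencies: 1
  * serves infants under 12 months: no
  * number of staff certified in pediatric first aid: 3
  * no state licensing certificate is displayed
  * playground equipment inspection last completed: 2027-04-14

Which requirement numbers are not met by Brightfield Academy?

1. abuse-and-molestation coverage $725,000 ≥ $675,000 → met
2. general liability coverage $1,800,000 ≥ $1,750,000 → met
3. staff certified in CPR 5 ≥ 3 → met
4. lead-paint assessment 24 days ago vs limit 30 → met
5. playground equipment inspection 28 days ago vs limit 45 → met
6. condition 'operates past 7 p.m.' holds; staff certified in pediatric first aid 3 ≥ 2 → met
7. state licensing certificate absent → not met
8. condition 'serves infants under 12 months' does not hold → requirement n/a → met
9. unresolved licensing deficiencies 1 > 0 → not met
10. condition 'transports children' holds; daily sign-in log absent → not met
11. staff background re-check 460 days ago vs limit 730 → met
Not met: 7, 9, 10

7, 9, 10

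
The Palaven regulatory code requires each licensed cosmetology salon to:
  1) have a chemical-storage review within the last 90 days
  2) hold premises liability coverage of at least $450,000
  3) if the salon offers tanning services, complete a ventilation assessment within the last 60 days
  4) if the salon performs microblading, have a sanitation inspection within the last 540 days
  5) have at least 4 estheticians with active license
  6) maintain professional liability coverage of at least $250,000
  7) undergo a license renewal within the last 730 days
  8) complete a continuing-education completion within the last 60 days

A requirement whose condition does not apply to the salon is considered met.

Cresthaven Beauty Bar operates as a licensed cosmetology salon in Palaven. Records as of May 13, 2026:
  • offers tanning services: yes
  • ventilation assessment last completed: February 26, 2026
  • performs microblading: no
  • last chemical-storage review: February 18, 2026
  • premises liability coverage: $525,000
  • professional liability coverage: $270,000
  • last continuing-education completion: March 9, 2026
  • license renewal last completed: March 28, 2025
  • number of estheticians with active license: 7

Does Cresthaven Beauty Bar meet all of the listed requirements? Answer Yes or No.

1. chemical-storage review 84 days ago vs limit 90 → met
2. premises liability coverage $525,000 ≥ $450,000 → met
3. condition 'offers tanning services' holds; ventilation assessment 76 days ago vs limit 60 → not met
4. condition 'performs microblading' does not hold → requirement n/a → met
5. estheticians with active license 7 ≥ 4 → met
6. professional liability coverage $270,000 ≥ $250,000 → met
7. license renewal 411 days ago vs limit 730 → met
8. continuing-education completion 65 days ago vs limit 60 → not met
Not met: 3, 8

No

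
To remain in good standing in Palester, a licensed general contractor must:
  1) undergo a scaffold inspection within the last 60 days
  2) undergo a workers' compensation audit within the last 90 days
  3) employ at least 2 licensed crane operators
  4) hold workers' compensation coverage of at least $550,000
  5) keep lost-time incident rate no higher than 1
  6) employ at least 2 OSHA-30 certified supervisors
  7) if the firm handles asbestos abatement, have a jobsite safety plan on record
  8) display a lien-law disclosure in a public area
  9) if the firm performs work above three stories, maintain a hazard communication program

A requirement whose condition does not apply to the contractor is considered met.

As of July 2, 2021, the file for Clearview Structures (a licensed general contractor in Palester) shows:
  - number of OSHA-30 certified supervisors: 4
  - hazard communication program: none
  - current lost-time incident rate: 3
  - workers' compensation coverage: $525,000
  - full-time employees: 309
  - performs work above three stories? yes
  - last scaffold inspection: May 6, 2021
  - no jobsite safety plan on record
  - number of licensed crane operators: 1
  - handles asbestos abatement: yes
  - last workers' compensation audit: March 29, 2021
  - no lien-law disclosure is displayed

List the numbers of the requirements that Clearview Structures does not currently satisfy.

1. scaffold inspection 57 days ago vs limit 60 → met
2. workers' compensation audit 95 days ago vs limit 90 → not met
3. licensed crane operators 1 < 2 → not met
4. workers' compensation coverage $525,000 < $550,000 → not met
5. lost-time incident rate 3 > 1 → not met
6. OSHA-30 certified supervisors 4 ≥ 2 → met
7. condition 'handles asbestos abatement' holds; jobsite safety plan absent → not met
8. lien-law disclosure absent → not met
9. condition 'performs work above three stories' holds; hazard communication program absent → not met
Not met: 2, 3, 4, 5, 7, 8, 9

2, 3, 4, 5, 7, 8, 9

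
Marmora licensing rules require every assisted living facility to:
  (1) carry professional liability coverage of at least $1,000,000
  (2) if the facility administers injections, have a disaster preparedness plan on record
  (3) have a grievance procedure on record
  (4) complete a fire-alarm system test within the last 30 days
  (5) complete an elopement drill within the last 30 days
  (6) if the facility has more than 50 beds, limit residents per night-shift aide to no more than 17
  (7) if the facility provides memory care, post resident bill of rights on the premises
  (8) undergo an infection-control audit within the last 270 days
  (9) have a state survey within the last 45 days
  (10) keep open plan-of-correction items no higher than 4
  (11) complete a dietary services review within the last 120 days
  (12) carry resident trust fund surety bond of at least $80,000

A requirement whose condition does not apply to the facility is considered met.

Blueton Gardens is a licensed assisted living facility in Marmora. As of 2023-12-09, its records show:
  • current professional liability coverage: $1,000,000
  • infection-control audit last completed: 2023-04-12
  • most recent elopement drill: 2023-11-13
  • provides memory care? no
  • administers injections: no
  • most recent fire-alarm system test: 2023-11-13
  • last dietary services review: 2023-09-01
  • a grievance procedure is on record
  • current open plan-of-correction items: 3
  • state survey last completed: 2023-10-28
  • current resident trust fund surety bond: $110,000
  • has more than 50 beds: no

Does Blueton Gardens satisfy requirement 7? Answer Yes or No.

7. condition 'provides memory care' does not hold → requirement n/a → met

Yes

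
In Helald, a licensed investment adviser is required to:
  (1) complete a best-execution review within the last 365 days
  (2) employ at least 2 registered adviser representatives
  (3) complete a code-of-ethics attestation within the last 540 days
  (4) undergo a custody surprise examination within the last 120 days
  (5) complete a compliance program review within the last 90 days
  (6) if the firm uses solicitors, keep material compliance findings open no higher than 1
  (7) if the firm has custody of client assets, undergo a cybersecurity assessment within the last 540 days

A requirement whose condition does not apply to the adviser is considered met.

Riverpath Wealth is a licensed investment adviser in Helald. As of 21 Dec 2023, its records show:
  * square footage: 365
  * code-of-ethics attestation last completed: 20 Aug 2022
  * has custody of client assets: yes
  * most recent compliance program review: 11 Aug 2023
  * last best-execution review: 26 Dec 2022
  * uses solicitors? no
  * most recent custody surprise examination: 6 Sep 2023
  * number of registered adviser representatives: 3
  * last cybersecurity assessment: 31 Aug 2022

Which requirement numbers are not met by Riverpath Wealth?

5

1. best-execution review 360 days ago vs limit 365 → met
2. registered adviser representatives 3 ≥ 2 → met
3. code-of-ethics attestation 488 days ago vs limit 540 → met
4. custody surprise examination 106 days ago vs limit 120 → met
5. compliance program review 132 days ago vs limit 90 → not met
6. condition 'uses solicitors' does not hold → requirement n/a → met
7. condition 'has custody of client assets' holds; cybersecurity assessment 477 days ago vs limit 540 → met
Not met: 5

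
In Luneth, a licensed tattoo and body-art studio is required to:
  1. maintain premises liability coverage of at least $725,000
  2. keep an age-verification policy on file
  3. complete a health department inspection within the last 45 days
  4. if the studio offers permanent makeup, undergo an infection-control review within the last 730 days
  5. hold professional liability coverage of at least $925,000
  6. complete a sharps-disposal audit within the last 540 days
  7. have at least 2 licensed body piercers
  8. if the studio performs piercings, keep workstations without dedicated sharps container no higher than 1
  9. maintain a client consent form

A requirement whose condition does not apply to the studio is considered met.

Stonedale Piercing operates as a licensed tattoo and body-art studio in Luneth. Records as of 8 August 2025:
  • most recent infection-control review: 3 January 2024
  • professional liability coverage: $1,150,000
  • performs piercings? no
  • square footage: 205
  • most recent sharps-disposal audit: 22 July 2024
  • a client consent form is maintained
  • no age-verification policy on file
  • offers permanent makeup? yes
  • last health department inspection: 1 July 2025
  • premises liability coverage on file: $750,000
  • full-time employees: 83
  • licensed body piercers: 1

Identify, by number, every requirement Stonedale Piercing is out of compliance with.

2, 7

1. premises liability coverage $750,000 ≥ $725,000 → met
2. age-verification policy absent → not met
3. health department inspection 38 days ago vs limit 45 → met
4. condition 'offers permanent makeup' holds; infection-control review 583 days ago vs limit 730 → met
5. professional liability coverage $1,150,000 ≥ $925,000 → met
6. sharps-disposal audit 382 days ago vs limit 540 → met
7. licensed body piercers 1 < 2 → not met
8. condition 'performs piercings' does not hold → requirement n/a → met
9. client consent form present → met
Not met: 2, 7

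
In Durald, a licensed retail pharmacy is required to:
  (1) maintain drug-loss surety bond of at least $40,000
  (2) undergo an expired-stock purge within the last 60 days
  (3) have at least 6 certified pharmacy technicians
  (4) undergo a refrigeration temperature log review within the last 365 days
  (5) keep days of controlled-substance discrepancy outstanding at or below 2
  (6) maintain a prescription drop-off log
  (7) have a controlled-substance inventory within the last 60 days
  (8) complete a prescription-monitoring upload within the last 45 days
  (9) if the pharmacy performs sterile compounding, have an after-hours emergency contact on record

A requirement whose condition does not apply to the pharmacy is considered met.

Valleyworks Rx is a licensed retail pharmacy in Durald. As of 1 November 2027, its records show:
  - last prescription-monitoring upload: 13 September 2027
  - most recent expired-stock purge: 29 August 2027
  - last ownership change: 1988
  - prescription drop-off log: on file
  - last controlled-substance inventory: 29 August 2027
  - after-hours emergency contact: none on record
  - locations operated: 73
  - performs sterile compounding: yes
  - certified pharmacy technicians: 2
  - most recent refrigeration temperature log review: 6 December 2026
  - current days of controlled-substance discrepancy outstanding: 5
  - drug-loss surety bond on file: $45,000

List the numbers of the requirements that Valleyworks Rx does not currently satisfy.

1. drug-loss surety bond $45,000 ≥ $40,000 → met
2. expired-stock purge 64 days ago vs limit 60 → not met
3. certified pharmacy technicians 2 < 6 → not met
4. refrigeration temperature log review 330 days ago vs limit 365 → met
5. days of controlled-substance discrepancy outstanding 5 > 2 → not met
6. prescription drop-off log present → met
7. controlled-substance inventory 64 days ago vs limit 60 → not met
8. prescription-monitoring upload 49 days ago vs limit 45 → not met
9. condition 'performs sterile compounding' holds; after-hours emergency contact absent → not met
Not met: 2, 3, 5, 7, 8, 9

2, 3, 5, 7, 8, 9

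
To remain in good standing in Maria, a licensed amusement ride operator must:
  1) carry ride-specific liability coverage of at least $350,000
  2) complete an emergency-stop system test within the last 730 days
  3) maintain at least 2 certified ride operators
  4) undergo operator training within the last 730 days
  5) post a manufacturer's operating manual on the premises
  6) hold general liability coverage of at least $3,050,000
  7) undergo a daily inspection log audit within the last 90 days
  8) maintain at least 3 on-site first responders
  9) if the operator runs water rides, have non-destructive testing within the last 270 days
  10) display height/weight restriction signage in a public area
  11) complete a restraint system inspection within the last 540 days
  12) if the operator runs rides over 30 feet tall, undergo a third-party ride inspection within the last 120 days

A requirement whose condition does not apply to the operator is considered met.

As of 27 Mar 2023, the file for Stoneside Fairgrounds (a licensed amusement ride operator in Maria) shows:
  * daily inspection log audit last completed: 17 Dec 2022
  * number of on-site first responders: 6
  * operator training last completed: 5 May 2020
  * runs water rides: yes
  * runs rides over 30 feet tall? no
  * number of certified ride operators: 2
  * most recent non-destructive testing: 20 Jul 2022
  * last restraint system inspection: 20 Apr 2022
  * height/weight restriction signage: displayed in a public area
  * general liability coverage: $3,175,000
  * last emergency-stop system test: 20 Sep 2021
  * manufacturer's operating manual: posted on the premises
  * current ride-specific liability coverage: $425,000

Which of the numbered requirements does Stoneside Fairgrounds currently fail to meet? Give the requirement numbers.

4, 7

1. ride-specific liability coverage $425,000 ≥ $350,000 → met
2. emergency-stop system test 553 days ago vs limit 730 → met
3. certified ride operators 2 ≥ 2 → met
4. operator training 1056 days ago vs limit 730 → not met
5. manufacturer's operating manual present → met
6. general liability coverage $3,175,000 ≥ $3,050,000 → met
7. daily inspection log audit 100 days ago vs limit 90 → not met
8. on-site first responders 6 ≥ 3 → met
9. condition 'runs water rides' holds; non-destructive testing 250 days ago vs limit 270 → met
10. height/weight restriction signage present → met
11. restraint system inspection 341 days ago vs limit 540 → met
12. condition 'runs rides over 30 feet tall' does not hold → requirement n/a → met
Not met: 4, 7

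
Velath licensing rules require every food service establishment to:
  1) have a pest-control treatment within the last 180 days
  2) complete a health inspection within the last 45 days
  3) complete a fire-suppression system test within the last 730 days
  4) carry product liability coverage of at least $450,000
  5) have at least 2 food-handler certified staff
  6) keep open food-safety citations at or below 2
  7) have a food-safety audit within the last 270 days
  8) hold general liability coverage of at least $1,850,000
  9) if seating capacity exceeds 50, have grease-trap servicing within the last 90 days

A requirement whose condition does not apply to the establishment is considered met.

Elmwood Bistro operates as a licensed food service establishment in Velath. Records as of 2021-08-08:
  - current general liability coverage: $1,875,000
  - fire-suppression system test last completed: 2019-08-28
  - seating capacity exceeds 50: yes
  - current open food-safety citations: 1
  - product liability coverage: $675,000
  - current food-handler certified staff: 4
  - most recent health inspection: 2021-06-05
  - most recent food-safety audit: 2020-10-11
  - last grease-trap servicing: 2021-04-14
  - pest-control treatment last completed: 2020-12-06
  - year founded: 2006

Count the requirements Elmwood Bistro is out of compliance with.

4

1. pest-control treatment 245 days ago vs limit 180 → not met
2. health inspection 64 days ago vs limit 45 → not met
3. fire-suppression system test 711 days ago vs limit 730 → met
4. product liability coverage $675,000 ≥ $450,000 → met
5. food-handler certified staff 4 ≥ 2 → met
6. open food-safety citations 1 ≤ 2 → met
7. food-safety audit 301 days ago vs limit 270 → not met
8. general liability coverage $1,875,000 ≥ $1,850,000 → met
9. condition 'seating capacity exceeds 50' holds; grease-trap servicing 116 days ago vs limit 90 → not met
Not met: 4 of 9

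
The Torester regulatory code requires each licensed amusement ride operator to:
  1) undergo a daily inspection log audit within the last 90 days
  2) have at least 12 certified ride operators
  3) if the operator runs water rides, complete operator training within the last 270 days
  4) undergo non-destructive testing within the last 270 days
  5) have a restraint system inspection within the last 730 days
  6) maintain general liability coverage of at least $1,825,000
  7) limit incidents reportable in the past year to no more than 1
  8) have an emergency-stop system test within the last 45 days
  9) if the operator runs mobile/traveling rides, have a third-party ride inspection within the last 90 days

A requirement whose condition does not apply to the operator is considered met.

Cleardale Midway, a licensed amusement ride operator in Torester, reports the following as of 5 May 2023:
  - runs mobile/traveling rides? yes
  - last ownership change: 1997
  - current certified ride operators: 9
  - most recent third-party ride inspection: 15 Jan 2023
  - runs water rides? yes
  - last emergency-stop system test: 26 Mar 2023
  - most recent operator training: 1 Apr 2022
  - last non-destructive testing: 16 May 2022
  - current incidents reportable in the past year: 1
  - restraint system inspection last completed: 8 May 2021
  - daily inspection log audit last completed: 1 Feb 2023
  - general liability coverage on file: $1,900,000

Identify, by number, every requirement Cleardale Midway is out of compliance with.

1. daily inspection log audit 93 days ago vs limit 90 → not met
2. certified ride operators 9 < 12 → not met
3. condition 'runs water rides' holds; operator training 399 days ago vs limit 270 → not met
4. non-destructive testing 354 days ago vs limit 270 → not met
5. restraint system inspection 727 days ago vs limit 730 → met
6. general liability coverage $1,900,000 ≥ $1,825,000 → met
7. incidents reportable in the past year 1 ≤ 1 → met
8. emergency-stop system test 40 days ago vs limit 45 → met
9. condition 'runs mobile/traveling rides' holds; third-party ride inspection 110 days ago vs limit 90 → not met
Not met: 1, 2, 3, 4, 9

1, 2, 3, 4, 9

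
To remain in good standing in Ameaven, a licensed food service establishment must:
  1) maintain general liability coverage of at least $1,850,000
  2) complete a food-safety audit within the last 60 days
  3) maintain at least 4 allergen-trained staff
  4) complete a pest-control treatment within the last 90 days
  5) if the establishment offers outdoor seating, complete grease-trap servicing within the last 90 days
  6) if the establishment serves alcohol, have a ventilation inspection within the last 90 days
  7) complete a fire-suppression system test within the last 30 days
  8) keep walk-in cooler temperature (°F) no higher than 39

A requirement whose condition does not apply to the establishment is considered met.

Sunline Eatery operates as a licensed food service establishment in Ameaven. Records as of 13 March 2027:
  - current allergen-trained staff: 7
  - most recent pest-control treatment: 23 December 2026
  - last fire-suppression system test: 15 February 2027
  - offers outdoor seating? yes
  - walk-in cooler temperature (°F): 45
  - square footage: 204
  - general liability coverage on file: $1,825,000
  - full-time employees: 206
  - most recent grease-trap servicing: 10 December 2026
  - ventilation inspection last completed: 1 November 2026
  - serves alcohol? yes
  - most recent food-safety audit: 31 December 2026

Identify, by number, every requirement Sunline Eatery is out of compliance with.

1. general liability coverage $1,825,000 < $1,850,000 → not met
2. food-safety audit 72 days ago vs limit 60 → not met
3. allergen-trained staff 7 ≥ 4 → met
4. pest-control treatment 80 days ago vs limit 90 → met
5. condition 'offers outdoor seating' holds; grease-trap servicing 93 days ago vs limit 90 → not met
6. condition 'serves alcohol' holds; ventilation inspection 132 days ago vs limit 90 → not met
7. fire-suppression system test 26 days ago vs limit 30 → met
8. walk-in cooler temperature (°F) 45 > 39 → not met
Not met: 1, 2, 5, 6, 8

1, 2, 5, 6, 8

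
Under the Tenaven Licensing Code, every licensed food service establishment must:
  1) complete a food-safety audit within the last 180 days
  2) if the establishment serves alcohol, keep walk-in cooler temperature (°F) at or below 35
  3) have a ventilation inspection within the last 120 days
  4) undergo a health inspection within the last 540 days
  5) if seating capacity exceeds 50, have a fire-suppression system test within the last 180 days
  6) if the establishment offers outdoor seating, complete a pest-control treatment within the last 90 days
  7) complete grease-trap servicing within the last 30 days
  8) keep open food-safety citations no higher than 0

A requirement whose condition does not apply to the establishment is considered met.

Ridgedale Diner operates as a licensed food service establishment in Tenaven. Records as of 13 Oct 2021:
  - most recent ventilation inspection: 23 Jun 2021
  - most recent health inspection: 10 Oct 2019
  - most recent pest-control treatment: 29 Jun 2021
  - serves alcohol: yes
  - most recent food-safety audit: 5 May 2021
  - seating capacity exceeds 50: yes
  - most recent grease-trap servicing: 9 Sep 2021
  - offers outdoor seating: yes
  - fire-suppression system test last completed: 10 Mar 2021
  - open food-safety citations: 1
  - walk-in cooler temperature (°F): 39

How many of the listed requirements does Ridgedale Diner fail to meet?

1. food-safety audit 161 days ago vs limit 180 → met
2. condition 'serves alcohol' holds; walk-in cooler temperature (°F) 39 > 35 → not met
3. ventilation inspection 112 days ago vs limit 120 → met
4. health inspection 734 days ago vs limit 540 → not met
5. condition 'seating capacity exceeds 50' holds; fire-suppression system test 217 days ago vs limit 180 → not met
6. condition 'offers outdoor seating' holds; pest-control treatment 106 days ago vs limit 90 → not met
7. grease-trap servicing 34 days ago vs limit 30 → not met
8. open food-safety citations 1 > 0 → not met
Not met: 6 of 8

6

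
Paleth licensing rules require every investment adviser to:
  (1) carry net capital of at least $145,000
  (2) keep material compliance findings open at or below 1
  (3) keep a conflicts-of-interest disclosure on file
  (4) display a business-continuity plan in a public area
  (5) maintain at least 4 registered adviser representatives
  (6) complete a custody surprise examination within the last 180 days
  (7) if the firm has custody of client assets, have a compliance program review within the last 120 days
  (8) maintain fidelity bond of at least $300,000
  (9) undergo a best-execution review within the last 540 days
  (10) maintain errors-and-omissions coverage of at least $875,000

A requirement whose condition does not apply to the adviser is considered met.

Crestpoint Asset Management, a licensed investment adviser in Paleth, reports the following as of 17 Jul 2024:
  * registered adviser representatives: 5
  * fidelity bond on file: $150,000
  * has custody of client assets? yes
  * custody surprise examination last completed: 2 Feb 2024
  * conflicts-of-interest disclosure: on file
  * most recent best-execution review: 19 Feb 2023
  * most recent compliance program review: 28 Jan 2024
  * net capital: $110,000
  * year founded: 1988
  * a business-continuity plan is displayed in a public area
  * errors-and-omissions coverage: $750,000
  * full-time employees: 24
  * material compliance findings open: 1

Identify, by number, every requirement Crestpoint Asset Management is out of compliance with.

1, 7, 8, 10

1. net capital $110,000 < $145,000 → not met
2. material compliance findings open 1 ≤ 1 → met
3. conflicts-of-interest disclosure present → met
4. business-continuity plan present → met
5. registered adviser representatives 5 ≥ 4 → met
6. custody surprise examination 166 days ago vs limit 180 → met
7. condition 'has custody of client assets' holds; compliance program review 171 days ago vs limit 120 → not met
8. fidelity bond $150,000 < $300,000 → not met
9. best-execution review 514 days ago vs limit 540 → met
10. errors-and-omissions coverage $750,000 < $875,000 → not met
Not met: 1, 7, 8, 10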